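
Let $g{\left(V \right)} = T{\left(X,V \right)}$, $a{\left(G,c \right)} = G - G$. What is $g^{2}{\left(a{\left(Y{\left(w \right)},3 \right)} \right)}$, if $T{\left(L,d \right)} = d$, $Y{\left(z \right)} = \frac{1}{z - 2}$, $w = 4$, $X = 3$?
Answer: $0$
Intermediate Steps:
$Y{\left(z \right)} = \frac{1}{-2 + z}$
$a{\left(G,c \right)} = 0$
$g{\left(V \right)} = V$
$g^{2}{\left(a{\left(Y{\left(w \right)},3 \right)} \right)} = 0^{2} = 0$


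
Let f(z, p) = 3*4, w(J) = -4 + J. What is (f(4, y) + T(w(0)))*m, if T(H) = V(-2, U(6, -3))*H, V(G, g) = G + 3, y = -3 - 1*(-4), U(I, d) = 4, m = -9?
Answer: -72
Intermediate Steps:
y = 1 (y = -3 + 4 = 1)
V(G, g) = 3 + G
f(z, p) = 12
T(H) = H (T(H) = (3 - 2)*H = 1*H = H)
(f(4, y) + T(w(0)))*m = (12 + (-4 + 0))*(-9) = (12 - 4)*(-9) = 8*(-9) = -72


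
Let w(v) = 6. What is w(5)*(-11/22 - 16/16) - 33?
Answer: -42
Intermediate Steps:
w(5)*(-11/22 - 16/16) - 33 = 6*(-11/22 - 16/16) - 33 = 6*(-11*1/22 - 16*1/16) - 33 = 6*(-1/2 - 1) - 33 = 6*(-3/2) - 33 = -9 - 33 = -42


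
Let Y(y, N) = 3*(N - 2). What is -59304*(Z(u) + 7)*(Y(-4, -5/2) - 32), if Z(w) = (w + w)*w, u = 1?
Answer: 24284988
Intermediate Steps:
Z(w) = 2*w**2 (Z(w) = (2*w)*w = 2*w**2)
Y(y, N) = -6 + 3*N (Y(y, N) = 3*(-2 + N) = -6 + 3*N)
-59304*(Z(u) + 7)*(Y(-4, -5/2) - 32) = -59304*(2*1**2 + 7)*((-6 + 3*(-5/2)) - 32) = -59304*(2*1 + 7)*((-6 + 3*(-5*1/2)) - 32) = -59304*(2 + 7)*((-6 + 3*(-5/2)) - 32) = -533736*((-6 - 15/2) - 32) = -533736*(-27/2 - 32) = -533736*(-91)/2 = -59304*(-819/2) = 24284988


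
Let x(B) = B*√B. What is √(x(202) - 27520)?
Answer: √(-27520 + 202*√202) ≈ 157.0*I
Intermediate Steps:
x(B) = B^(3/2)
√(x(202) - 27520) = √(202^(3/2) - 27520) = √(202*√202 - 27520) = √(-27520 + 202*√202)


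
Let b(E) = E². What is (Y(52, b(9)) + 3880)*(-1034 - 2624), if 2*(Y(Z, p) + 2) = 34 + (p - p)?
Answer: -14247910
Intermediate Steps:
Y(Z, p) = 15 (Y(Z, p) = -2 + (34 + (p - p))/2 = -2 + (34 + 0)/2 = -2 + (½)*34 = -2 + 17 = 15)
(Y(52, b(9)) + 3880)*(-1034 - 2624) = (15 + 3880)*(-1034 - 2624) = 3895*(-3658) = -14247910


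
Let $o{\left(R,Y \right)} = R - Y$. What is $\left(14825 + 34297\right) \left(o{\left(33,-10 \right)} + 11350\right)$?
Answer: $559646946$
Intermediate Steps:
$\left(14825 + 34297\right) \left(o{\left(33,-10 \right)} + 11350\right) = \left(14825 + 34297\right) \left(\left(33 - -10\right) + 11350\right) = 49122 \left(\left(33 + 10\right) + 11350\right) = 49122 \left(43 + 11350\right) = 49122 \cdot 11393 = 559646946$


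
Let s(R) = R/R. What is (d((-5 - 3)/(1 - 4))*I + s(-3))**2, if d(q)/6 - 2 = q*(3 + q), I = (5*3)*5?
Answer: 59305401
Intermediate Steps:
s(R) = 1
I = 75 (I = 15*5 = 75)
d(q) = 12 + 6*q*(3 + q) (d(q) = 12 + 6*(q*(3 + q)) = 12 + 6*q*(3 + q))
(d((-5 - 3)/(1 - 4))*I + s(-3))**2 = ((12 + 6*((-5 - 3)/(1 - 4))**2 + 18*((-5 - 3)/(1 - 4)))*75 + 1)**2 = ((12 + 6*(-8/(-3))**2 + 18*(-8/(-3)))*75 + 1)**2 = ((12 + 6*(-8*(-1/3))**2 + 18*(-8*(-1/3)))*75 + 1)**2 = ((12 + 6*(8/3)**2 + 18*(8/3))*75 + 1)**2 = ((12 + 6*(64/9) + 48)*75 + 1)**2 = ((12 + 128/3 + 48)*75 + 1)**2 = ((308/3)*75 + 1)**2 = (7700 + 1)**2 = 7701**2 = 59305401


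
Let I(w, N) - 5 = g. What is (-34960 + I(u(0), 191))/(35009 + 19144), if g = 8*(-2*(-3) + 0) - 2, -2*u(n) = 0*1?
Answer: -34909/54153 ≈ -0.64464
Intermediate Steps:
u(n) = 0 (u(n) = -0 = -1/2*0 = 0)
g = 46 (g = 8*(6 + 0) - 2 = 8*6 - 2 = 48 - 2 = 46)
I(w, N) = 51 (I(w, N) = 5 + 46 = 51)
(-34960 + I(u(0), 191))/(35009 + 19144) = (-34960 + 51)/(35009 + 19144) = -34909/54153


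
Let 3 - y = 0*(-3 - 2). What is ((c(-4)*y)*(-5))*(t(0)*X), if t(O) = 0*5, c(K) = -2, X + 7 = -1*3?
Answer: 0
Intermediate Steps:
X = -10 (X = -7 - 1*3 = -7 - 3 = -10)
y = 3 (y = 3 - 0*(-3 - 2) = 3 - 0*(-5) = 3 - 1*0 = 3 + 0 = 3)
t(O) = 0
((c(-4)*y)*(-5))*(t(0)*X) = (-2*3*(-5))*(0*(-10)) = -6*(-5)*0 = 30*0 = 0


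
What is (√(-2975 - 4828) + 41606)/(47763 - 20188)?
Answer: 41606/27575 + 51*I*√3/27575 ≈ 1.5088 + 0.0032034*I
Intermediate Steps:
(√(-2975 - 4828) + 41606)/(47763 - 20188) = (√(-7803) + 41606)/27575 = (51*I*√3 + 41606)*(1/27575) = (41606 + 51*I*√3)*(1/27575) = 41606/27575 + 51*I*√3/27575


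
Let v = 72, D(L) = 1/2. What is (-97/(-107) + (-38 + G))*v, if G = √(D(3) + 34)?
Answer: -285768/107 + 36*√138 ≈ -2247.8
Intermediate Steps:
D(L) = ½
G = √138/2 (G = √(½ + 34) = √(69/2) = √138/2 ≈ 5.8737)
(-97/(-107) + (-38 + G))*v = (-97/(-107) + (-38 + √138/2))*72 = (-97*(-1/107) + (-38 + √138/2))*72 = (97/107 + (-38 + √138/2))*72 = (-3969/107 + √138/2)*72 = -285768/107 + 36*√138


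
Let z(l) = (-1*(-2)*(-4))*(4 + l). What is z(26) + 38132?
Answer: 37892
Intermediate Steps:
z(l) = -32 - 8*l (z(l) = (2*(-4))*(4 + l) = -8*(4 + l) = -32 - 8*l)
z(26) + 38132 = (-32 - 8*26) + 38132 = (-32 - 208) + 38132 = -240 + 38132 = 37892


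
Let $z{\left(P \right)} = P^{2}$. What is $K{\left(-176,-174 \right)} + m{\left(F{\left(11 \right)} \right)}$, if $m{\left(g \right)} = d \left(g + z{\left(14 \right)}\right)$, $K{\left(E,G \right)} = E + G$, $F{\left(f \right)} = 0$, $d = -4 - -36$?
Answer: $5922$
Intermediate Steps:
$d = 32$ ($d = -4 + 36 = 32$)
$m{\left(g \right)} = 6272 + 32 g$ ($m{\left(g \right)} = 32 \left(g + 14^{2}\right) = 32 \left(g + 196\right) = 32 \left(196 + g\right) = 6272 + 32 g$)
$K{\left(-176,-174 \right)} + m{\left(F{\left(11 \right)} \right)} = \left(-176 - 174\right) + \left(6272 + 32 \cdot 0\right) = -350 + \left(6272 + 0\right) = -350 + 6272 = 5922$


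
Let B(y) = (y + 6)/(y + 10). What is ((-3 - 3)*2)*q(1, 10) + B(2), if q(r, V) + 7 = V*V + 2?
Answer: -3418/3 ≈ -1139.3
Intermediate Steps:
B(y) = (6 + y)/(10 + y)
q(r, V) = -5 + V**2 (q(r, V) = -7 + (V*V + 2) = -7 + (V**2 + 2) = -7 + (2 + V**2) = -5 + V**2)
((-3 - 3)*2)*q(1, 10) + B(2) = ((-3 - 3)*2)*(-5 + 10**2) + (6 + 2)/(10 + 2) = (-6*2)*(-5 + 100) + 8/12 = -12*95 + (1/12)*8 = -1140 + 2/3 = -3418/3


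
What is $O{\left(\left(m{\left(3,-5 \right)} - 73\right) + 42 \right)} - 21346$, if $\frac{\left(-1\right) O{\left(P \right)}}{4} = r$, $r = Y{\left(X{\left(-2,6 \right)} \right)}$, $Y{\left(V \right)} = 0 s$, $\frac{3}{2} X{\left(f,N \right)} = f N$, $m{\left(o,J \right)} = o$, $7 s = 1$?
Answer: $-21346$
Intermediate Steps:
$s = \frac{1}{7}$ ($s = \frac{1}{7} \cdot 1 = \frac{1}{7} \approx 0.14286$)
$X{\left(f,N \right)} = \frac{2 N f}{3}$ ($X{\left(f,N \right)} = \frac{2 f N}{3} = \frac{2 N f}{3}$)
$Y{\left(V \right)} = 0$ ($Y{\left(V \right)} = 0 \cdot \frac{1}{7} = 0$)
$r = 0$
$O{\left(P \right)} = 0$ ($O{\left(P \right)} = \left(-4\right) 0 = 0$)
$O{\left(\left(m{\left(3,-5 \right)} - 73\right) + 42 \right)} - 21346 = 0 - 21346 = -21346$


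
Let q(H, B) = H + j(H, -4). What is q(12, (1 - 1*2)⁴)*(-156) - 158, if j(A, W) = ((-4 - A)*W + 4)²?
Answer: -723374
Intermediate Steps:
j(A, W) = (4 + W*(-4 - A))² (j(A, W) = (W*(-4 - A) + 4)² = (4 + W*(-4 - A))²)
q(H, B) = H + (-20 - 4*H)² (q(H, B) = H + (-4 + 4*(-4) + H*(-4))² = H + (-4 - 16 - 4*H)² = H + (-20 - 4*H)²)
q(12, (1 - 1*2)⁴)*(-156) - 158 = (12 + 16*(5 + 12)²)*(-156) - 158 = (12 + 16*17²)*(-156) - 158 = (12 + 16*289)*(-156) - 158 = (12 + 4624)*(-156) - 158 = 4636*(-156) - 158 = -723216 - 158 = -723374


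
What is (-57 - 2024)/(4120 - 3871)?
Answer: -2081/249 ≈ -8.3574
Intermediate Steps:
(-57 - 2024)/(4120 - 3871) = -2081/249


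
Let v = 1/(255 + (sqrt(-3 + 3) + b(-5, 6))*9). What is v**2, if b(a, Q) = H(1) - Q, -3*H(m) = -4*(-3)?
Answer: 1/27225 ≈ 3.6731e-5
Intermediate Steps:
H(m) = -4 (H(m) = -(-4)*(-3)/3 = -1/3*12 = -4)
b(a, Q) = -4 - Q
v = 1/165 (v = 1/(255 + (sqrt(-3 + 3) + (-4 - 1*6))*9) = 1/(255 + (sqrt(0) + (-4 - 6))*9) = 1/(255 + (0 - 10)*9) = 1/(255 - 10*9) = 1/(255 - 90) = 1/165 ≈ 0.0060606)
v**2 = (1/165)**2 = 1/27225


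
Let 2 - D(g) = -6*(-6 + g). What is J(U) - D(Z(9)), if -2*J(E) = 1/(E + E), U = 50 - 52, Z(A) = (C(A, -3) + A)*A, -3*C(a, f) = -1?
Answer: -3759/8 ≈ -469.88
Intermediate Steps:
C(a, f) = ⅓ (C(a, f) = -⅓*(-1) = ⅓)
Z(A) = A*(⅓ + A) (Z(A) = (⅓ + A)*A = A*(⅓ + A))
D(g) = -34 + 6*g (D(g) = 2 - (-6)*(-6 + g) = 2 - (36 - 6*g) = 2 + (-36 + 6*g) = -34 + 6*g)
U = -2
J(E) = -1/(4*E) (J(E) = -1/(2*(E + E)) = -1/(2*E)/2 = -1/(4*E))
J(U) - D(Z(9)) = -¼/(-2) - (-34 + 6*(9*(⅓ + 9))) = -¼*(-½) - (-34 + 6*(9*(28/3))) = ⅛ - (-34 + 6*84) = ⅛ - (-34 + 504) = ⅛ - 1*470 = ⅛ - 470 = -3759/8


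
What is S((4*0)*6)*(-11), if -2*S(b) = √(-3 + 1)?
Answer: 11*I*√2/2 ≈ 7.7782*I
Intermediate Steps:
S(b) = -I*√2/2 (S(b) = -√(-3 + 1)/2 = -I*√2/2)
S((4*0)*6)*(-11) = -I*√2/2*(-11) = 11*I*√2/2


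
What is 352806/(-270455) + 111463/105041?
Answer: -6913369381/28408863655 ≈ -0.24335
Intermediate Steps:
352806/(-270455) + 111463/105041 = 352806*(-1/270455) + 111463*(1/105041) = -352806/270455 + 111463/105041 = -6913369381/28408863655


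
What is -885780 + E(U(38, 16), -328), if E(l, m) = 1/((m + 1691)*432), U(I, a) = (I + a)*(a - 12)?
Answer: -521561436479/588816 ≈ -8.8578e+5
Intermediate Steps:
U(I, a) = (-12 + a)*(I + a) (U(I, a) = (I + a)*(-12 + a) = (-12 + a)*(I + a))
E(l, m) = 1/(432*(1691 + m)) (E(l, m) = (1/432)/(1691 + m) = 1/(432*(1691 + m)))
-885780 + E(U(38, 16), -328) = -885780 + 1/(432*(1691 - 328)) = -885780 + (1/432)/1363 = -885780 + (1/432)*(1/1363) = -885780 + 1/588816 = -521561436479/588816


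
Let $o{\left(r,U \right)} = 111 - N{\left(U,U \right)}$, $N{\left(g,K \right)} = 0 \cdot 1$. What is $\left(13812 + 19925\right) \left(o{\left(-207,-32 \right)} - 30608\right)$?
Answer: $-1028877289$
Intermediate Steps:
$N{\left(g,K \right)} = 0$
$o{\left(r,U \right)} = 111$ ($o{\left(r,U \right)} = 111 - 0 = 111 + 0 = 111$)
$\left(13812 + 19925\right) \left(o{\left(-207,-32 \right)} - 30608\right) = \left(13812 + 19925\right) \left(111 - 30608\right) = 33737 \left(-30497\right) = -1028877289$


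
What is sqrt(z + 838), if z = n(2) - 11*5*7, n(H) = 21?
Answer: sqrt(474) ≈ 21.772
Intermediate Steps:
z = -364 (z = 21 - 11*5*7 = 21 - 55*7 = 21 - 1*385 = 21 - 385 = -364)
sqrt(z + 838) = sqrt(-364 + 838) = sqrt(474)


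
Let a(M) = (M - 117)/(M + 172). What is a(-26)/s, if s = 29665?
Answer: -143/4331090 ≈ -3.3017e-5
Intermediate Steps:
a(M) = (-117 + M)/(172 + M)
a(-26)/s = ((-117 - 26)/(172 - 26))/29665 = (-143/146)*(1/29665) = ((1/146)*(-143))*(1/29665) = -143/146*1/29665 = -143/4331090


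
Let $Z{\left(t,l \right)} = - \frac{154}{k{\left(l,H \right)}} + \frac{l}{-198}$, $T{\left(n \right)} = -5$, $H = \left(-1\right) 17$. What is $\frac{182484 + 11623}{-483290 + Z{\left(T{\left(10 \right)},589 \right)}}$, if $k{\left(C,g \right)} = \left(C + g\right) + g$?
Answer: $- \frac{7110139410}{17703031829} \approx -0.40163$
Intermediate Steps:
$H = -17$
$k{\left(C,g \right)} = C + 2 g$
$Z{\left(t,l \right)} = - \frac{154}{-34 + l} - \frac{l}{198}$ ($Z{\left(t,l \right)} = - \frac{154}{l + 2 \left(-17\right)} + \frac{l}{-198} = - \frac{154}{l - 34} + l \left(- \frac{1}{198}\right) = - \frac{154}{-34 + l} - \frac{l}{198}$)
$\frac{182484 + 11623}{-483290 + Z{\left(T{\left(10 \right)},589 \right)}} = \frac{182484 + 11623}{-483290 + \frac{-30492 - 589 \left(-34 + 589\right)}{198 \left(-34 + 589\right)}} = \frac{194107}{-483290 + \frac{-30492 - 589 \cdot 555}{198 \cdot 555}} = \frac{194107}{-483290 + \frac{1}{198} \cdot \frac{1}{555} \left(-30492 - 326895\right)} = \frac{194107}{-483290 + \frac{1}{198} \cdot \frac{1}{555} \left(-357387\right)} = \frac{194107}{-483290 - \frac{119129}{36630}} = \frac{194107}{- \frac{17703031829}{36630}} = 194107 \left(- \frac{36630}{17703031829}\right) = - \frac{7110139410}{17703031829}$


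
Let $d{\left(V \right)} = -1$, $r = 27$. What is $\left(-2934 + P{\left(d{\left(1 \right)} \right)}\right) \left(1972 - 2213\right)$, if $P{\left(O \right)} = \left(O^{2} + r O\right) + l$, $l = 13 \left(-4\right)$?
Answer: $725892$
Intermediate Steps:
$l = -52$
$P{\left(O \right)} = -52 + O^{2} + 27 O$ ($P{\left(O \right)} = \left(O^{2} + 27 O\right) - 52 = -52 + O^{2} + 27 O$)
$\left(-2934 + P{\left(d{\left(1 \right)} \right)}\right) \left(1972 - 2213\right) = \left(-2934 + \left(-52 + \left(-1\right)^{2} + 27 \left(-1\right)\right)\right) \left(1972 - 2213\right) = \left(-2934 - 78\right) \left(-241\right) = \left(-3012\right) \left(-241\right) = 725892$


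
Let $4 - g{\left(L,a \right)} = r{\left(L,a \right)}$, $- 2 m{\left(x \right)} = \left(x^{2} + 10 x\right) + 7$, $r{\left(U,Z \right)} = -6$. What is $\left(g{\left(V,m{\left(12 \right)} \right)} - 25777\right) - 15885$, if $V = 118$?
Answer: $-41652$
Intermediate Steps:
$m{\left(x \right)} = - \frac{7}{2} - 5 x - \frac{x^{2}}{2}$ ($m{\left(x \right)} = - \frac{\left(x^{2} + 10 x\right) + 7}{2} = - \frac{7 + x^{2} + 10 x}{2} = - \frac{7}{2} - 5 x - \frac{x^{2}}{2}$)
$g{\left(L,a \right)} = 10$ ($g{\left(L,a \right)} = 4 - -6 = 4 + 6 = 10$)
$\left(g{\left(V,m{\left(12 \right)} \right)} - 25777\right) - 15885 = \left(10 - 25777\right) - 15885 = -25767 - 15885 = -41652$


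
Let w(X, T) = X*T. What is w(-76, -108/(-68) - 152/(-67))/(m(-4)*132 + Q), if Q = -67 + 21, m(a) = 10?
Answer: -166934/725543 ≈ -0.23008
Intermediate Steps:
w(X, T) = T*X
Q = -46
w(-76, -108/(-68) - 152/(-67))/(m(-4)*132 + Q) = ((-108/(-68) - 152/(-67))*(-76))/(10*132 - 46) = ((-108*(-1/68) - 152*(-1/67))*(-76))/(1320 - 46) = ((27/17 + 152/67)*(-76))/1274 = ((4393/1139)*(-76))*(1/1274) = -333868/1139*1/1274 = -166934/725543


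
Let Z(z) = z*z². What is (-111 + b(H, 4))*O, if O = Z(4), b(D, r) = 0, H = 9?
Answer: -7104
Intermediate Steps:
Z(z) = z³
O = 64 (O = 4³ = 64)
(-111 + b(H, 4))*O = (-111 + 0)*64 = -111*64 = -7104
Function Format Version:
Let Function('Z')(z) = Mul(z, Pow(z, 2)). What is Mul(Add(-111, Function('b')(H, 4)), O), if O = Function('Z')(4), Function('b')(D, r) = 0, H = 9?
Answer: -7104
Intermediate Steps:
Function('Z')(z) = Pow(z, 3)
O = 64 (O = Pow(4, 3) = 64)
Mul(Add(-111, Function('b')(H, 4)), O) = Mul(Add(-111, 0), 64) = Mul(-111, 64) = -7104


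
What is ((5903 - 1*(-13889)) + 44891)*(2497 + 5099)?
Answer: 491332068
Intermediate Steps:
((5903 - 1*(-13889)) + 44891)*(2497 + 5099) = ((5903 + 13889) + 44891)*7596 = (19792 + 44891)*7596 = 64683*7596 = 491332068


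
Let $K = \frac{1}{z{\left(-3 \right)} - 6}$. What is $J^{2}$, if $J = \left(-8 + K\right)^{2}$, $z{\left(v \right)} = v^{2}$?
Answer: $\frac{279841}{81} \approx 3454.8$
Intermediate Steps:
$K = \frac{1}{3}$ ($K = \frac{1}{\left(-3\right)^{2} - 6} = \frac{1}{9 - 6} = \frac{1}{3} \approx 0.33333$)
$J = \frac{529}{9}$ ($J = \left(-8 + \frac{1}{3}\right)^{2} = \left(- \frac{23}{3}\right)^{2} = \frac{529}{9} \approx 58.778$)
$J^{2} = \left(\frac{529}{9}\right)^{2} = \frac{279841}{81}$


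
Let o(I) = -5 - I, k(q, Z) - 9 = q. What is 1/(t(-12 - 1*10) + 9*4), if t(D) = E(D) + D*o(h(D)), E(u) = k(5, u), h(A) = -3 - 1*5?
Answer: -1/16 ≈ -0.062500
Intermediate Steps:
k(q, Z) = 9 + q
h(A) = -8 (h(A) = -3 - 5 = -8)
E(u) = 14 (E(u) = 9 + 5 = 14)
t(D) = 14 + 3*D (t(D) = 14 + D*(-5 - 1*(-8)) = 14 + D*(-5 + 8) = 14 + D*3 = 14 + 3*D)
1/(t(-12 - 1*10) + 9*4) = 1/((14 + 3*(-12 - 1*10)) + 9*4) = 1/((14 + 3*(-12 - 10)) + 36) = 1/((14 + 3*(-22)) + 36) = 1/((14 - 66) + 36) = 1/(-52 + 36) = 1/(-16) = -1/16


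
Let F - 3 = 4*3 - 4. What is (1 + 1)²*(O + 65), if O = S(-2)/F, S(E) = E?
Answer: 2852/11 ≈ 259.27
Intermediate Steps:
F = 11 (F = 3 + (4*3 - 4) = 3 + (12 - 4) = 3 + 8 = 11)
O = -2/11 ≈ -0.18182
(1 + 1)²*(O + 65) = (1 + 1)²*(-2/11 + 65) = 2²*(713/11) = 4*(713/11) = 2852/11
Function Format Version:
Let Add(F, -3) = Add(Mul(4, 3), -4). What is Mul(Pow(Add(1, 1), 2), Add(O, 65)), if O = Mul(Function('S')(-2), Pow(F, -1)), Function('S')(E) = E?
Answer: Rational(2852, 11) ≈ 259.27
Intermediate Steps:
F = 11 (F = Add(3, Add(Mul(4, 3), -4)) = Add(3, Add(12, -4)) = Add(3, 8) = 11)
O = Rational(-2, 11) (O = Mul(-2, Pow(11, -1)) = Mul(-2, Rational(1, 11)) = Rational(-2, 11) ≈ -0.18182)
Mul(Pow(Add(1, 1), 2), Add(O, 65)) = Mul(Pow(Add(1, 1), 2), Add(Rational(-2, 11), 65)) = Mul(Pow(2, 2), Rational(713, 11)) = Mul(4, Rational(713, 11)) = Rational(2852, 11)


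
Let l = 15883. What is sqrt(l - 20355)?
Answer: 2*I*sqrt(1118) ≈ 66.873*I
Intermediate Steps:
sqrt(l - 20355) = sqrt(15883 - 20355) = sqrt(-4472) = 2*I*sqrt(1118)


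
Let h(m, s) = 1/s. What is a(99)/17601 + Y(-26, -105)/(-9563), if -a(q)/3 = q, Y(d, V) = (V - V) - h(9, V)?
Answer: -99413252/5891142705 ≈ -0.016875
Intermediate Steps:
Y(d, V) = -1/V (Y(d, V) = (V - V) - 1/V = 0 - 1/V = -1/V)
a(q) = -3*q
a(99)/17601 + Y(-26, -105)/(-9563) = -3*99/17601 - 1/(-105)/(-9563) = -297*1/17601 - 1*(-1/105)*(-1/9563) = -99/5867 + (1/105)*(-1/9563) = -99/5867 - 1/1004115 = -99413252/5891142705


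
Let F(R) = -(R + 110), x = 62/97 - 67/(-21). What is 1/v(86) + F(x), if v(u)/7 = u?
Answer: -19940615/175182 ≈ -113.83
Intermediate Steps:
x = 7801/2037 (x = 62*(1/97) - 67*(-1/21) = 62/97 + 67/21 = 7801/2037 ≈ 3.8297)
v(u) = 7*u
F(R) = -110 - R (F(R) = -(110 + R) = -110 - R)
1/v(86) + F(x) = 1/(7*86) + (-110 - 1*7801/2037) = 1/602 + (-110 - 7801/2037) = 1/602 - 231871/2037 = -19940615/175182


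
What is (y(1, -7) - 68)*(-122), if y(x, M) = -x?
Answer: 8418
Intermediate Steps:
(y(1, -7) - 68)*(-122) = (-1*1 - 68)*(-122) = (-1 - 68)*(-122) = -69*(-122) = 8418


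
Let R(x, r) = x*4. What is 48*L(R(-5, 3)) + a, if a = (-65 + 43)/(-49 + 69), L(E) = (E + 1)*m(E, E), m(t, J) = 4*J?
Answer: 729589/10 ≈ 72959.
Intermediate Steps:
R(x, r) = 4*x
L(E) = 4*E*(1 + E) (L(E) = (E + 1)*(4*E) = (1 + E)*(4*E) = 4*E*(1 + E))
a = -11/10 (a = -22/20 = -22*1/20 = -11/10 ≈ -1.1000)
48*L(R(-5, 3)) + a = 48*(4*(4*(-5))*(1 + 4*(-5))) - 11/10 = 48*(4*(-20)*(1 - 20)) - 11/10 = 48*(4*(-20)*(-19)) - 11/10 = 48*1520 - 11/10 = 72960 - 11/10 = 729589/10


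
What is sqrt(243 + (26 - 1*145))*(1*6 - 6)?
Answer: 0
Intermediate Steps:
sqrt(243 + (26 - 1*145))*(1*6 - 6) = sqrt(243 + (26 - 145))*(6 - 6) = sqrt(243 - 119)*0 = sqrt(124)*0 = (2*sqrt(31))*0 = 0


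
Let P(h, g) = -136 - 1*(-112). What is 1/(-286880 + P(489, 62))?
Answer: -1/286904 ≈ -3.4855e-6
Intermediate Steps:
P(h, g) = -24 (P(h, g) = -136 + 112 = -24)
1/(-286880 + P(489, 62)) = 1/(-286880 - 24) = 1/(-286904) = -1/286904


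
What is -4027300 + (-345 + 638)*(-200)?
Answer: -4085900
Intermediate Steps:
-4027300 + (-345 + 638)*(-200) = -4027300 + 293*(-200) = -4027300 - 58600 = -4085900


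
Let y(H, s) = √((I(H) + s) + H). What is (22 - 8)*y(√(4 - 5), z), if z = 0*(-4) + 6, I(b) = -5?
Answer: 14*√(1 + I) ≈ 15.382 + 6.3713*I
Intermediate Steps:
z = 6 (z = 0 + 6 = 6)
y(H, s) = √(-5 + H + s) (y(H, s) = √((-5 + s) + H) = √(-5 + H + s))
(22 - 8)*y(√(4 - 5), z) = (22 - 8)*√(-5 + √(4 - 5) + 6) = 14*√(-5 + √(-1) + 6) = 14*√(-5 + I + 6) = 14*√(1 + I)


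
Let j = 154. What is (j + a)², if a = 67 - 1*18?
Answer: 41209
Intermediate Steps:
a = 49 (a = 67 - 18 = 49)
(j + a)² = (154 + 49)² = 203² = 41209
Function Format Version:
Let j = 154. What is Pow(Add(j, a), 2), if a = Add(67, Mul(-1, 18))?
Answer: 41209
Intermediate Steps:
a = 49 (a = Add(67, -18) = 49)
Pow(Add(j, a), 2) = Pow(Add(154, 49), 2) = Pow(203, 2) = 41209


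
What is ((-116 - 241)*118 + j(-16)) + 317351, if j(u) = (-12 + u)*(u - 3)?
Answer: 275757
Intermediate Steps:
j(u) = (-12 + u)*(-3 + u)
((-116 - 241)*118 + j(-16)) + 317351 = ((-116 - 241)*118 + (36 + (-16)² - 15*(-16))) + 317351 = (-357*118 + (36 + 256 + 240)) + 317351 = (-42126 + 532) + 317351 = -41594 + 317351 = 275757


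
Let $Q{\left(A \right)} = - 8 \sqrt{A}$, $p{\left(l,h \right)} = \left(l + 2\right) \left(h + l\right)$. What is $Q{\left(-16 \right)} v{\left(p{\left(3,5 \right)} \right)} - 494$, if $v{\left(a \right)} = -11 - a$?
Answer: $-494 + 1632 i \approx -494.0 + 1632.0 i$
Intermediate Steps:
$p{\left(l,h \right)} = \left(2 + l\right) \left(h + l\right)$
$Q{\left(-16 \right)} v{\left(p{\left(3,5 \right)} \right)} - 494 = - 8 \sqrt{-16} \left(-11 - \left(3^{2} + 2 \cdot 5 + 2 \cdot 3 + 5 \cdot 3\right)\right) - 494 = - 8 \cdot 4 i \left(-11 - \left(9 + 10 + 6 + 15\right)\right) - 494 = - 32 i \left(-11 - 40\right) - 494 = - 32 i \left(-51\right) - 494 = 1632 i - 494 = -494 + 1632 i$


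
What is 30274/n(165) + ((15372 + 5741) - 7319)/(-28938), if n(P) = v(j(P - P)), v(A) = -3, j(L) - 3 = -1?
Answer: -146018399/14469 ≈ -10092.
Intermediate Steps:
j(L) = 2 (j(L) = 3 - 1 = 2)
n(P) = -3
30274/n(165) + ((15372 + 5741) - 7319)/(-28938) = 30274/(-3) + ((15372 + 5741) - 7319)/(-28938) = 30274*(-⅓) + (21113 - 7319)*(-1/28938) = -30274/3 + 13794*(-1/28938) = -30274/3 - 2299/4823 = -146018399/14469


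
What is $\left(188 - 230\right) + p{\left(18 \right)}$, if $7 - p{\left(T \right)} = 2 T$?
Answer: $-71$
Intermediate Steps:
$p{\left(T \right)} = 7 - 2 T$
$\left(188 - 230\right) + p{\left(18 \right)} = \left(188 - 230\right) + \left(7 - 36\right) = -42 + \left(7 - 36\right) = -42 - 29 = -71$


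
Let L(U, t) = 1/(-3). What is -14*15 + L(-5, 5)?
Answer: -631/3 ≈ -210.33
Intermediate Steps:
L(U, t) = -⅓
-14*15 + L(-5, 5) = -14*15 - ⅓ = -210 - ⅓ = -631/3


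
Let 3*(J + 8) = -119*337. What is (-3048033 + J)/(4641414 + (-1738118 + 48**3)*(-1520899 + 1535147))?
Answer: 4592113/34776523551 ≈ 0.00013205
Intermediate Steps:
J = -40127/3 (J = -8 + (-119*337)/3 = -8 + (1/3)*(-40103) = -8 - 40103/3 = -40127/3 ≈ -13376.)
(-3048033 + J)/(4641414 + (-1738118 + 48**3)*(-1520899 + 1535147)) = (-3048033 - 40127/3)/(4641414 + (-1738118 + 48**3)*(-1520899 + 1535147)) = -9184226/(3*(4641414 + (-1738118 + 110592)*14248)) = -9184226/(3*(4641414 - 1627526*14248)) = -9184226/(3*(4641414 - 23188990448)) = -9184226/3/(-23184349034) = -9184226/3*(-1/23184349034) = 4592113/34776523551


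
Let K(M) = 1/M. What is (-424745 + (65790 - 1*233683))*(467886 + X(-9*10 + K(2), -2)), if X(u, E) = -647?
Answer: -276903586482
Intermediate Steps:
(-424745 + (65790 - 1*233683))*(467886 + X(-9*10 + K(2), -2)) = (-424745 + (65790 - 1*233683))*(467886 - 647) = (-424745 + (65790 - 233683))*467239 = (-424745 - 167893)*467239 = -592638*467239 = -276903586482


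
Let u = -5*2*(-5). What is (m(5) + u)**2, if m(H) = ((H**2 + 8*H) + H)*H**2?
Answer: 3240000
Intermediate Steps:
u = 50 (u = -10*(-5) = 50)
m(H) = H**2*(H**2 + 9*H) (m(H) = (H**2 + 9*H)*H**2 = H**2*(H**2 + 9*H))
(m(5) + u)**2 = (5**3*(9 + 5) + 50)**2 = (125*14 + 50)**2 = (1750 + 50)**2 = 1800**2 = 3240000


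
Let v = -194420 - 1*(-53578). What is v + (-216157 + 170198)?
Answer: -186801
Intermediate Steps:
v = -140842 (v = -194420 + 53578 = -140842)
v + (-216157 + 170198) = -140842 + (-216157 + 170198) = -140842 - 45959 = -186801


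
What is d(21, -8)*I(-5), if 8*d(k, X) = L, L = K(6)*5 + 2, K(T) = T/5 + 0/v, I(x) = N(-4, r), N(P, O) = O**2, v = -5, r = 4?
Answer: 16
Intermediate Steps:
I(x) = 16 (I(x) = 4**2 = 16)
K(T) = T/5 (K(T) = T/5 + 0/(-5) = T*(1/5) + 0*(-1/5) = T/5 + 0 = T/5)
L = 8 (L = ((1/5)*6)*5 + 2 = (6/5)*5 + 2 = 6 + 2 = 8)
d(k, X) = 1 (d(k, X) = (1/8)*8 = 1)
d(21, -8)*I(-5) = 1*16 = 16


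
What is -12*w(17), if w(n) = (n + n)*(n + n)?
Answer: -13872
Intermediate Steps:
w(n) = 4*n² (w(n) = (2*n)*(2*n) = 4*n²)
-12*w(17) = -48*17² = -48*289 = -12*1156 = -13872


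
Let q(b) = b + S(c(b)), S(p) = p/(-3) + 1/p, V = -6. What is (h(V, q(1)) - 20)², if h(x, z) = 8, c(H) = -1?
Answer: 144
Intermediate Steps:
S(p) = 1/p - p/3 (S(p) = p*(-⅓) + 1/p = -p/3 + 1/p = 1/p - p/3)
q(b) = -⅔ + b (q(b) = b + (1/(-1) - ⅓*(-1)) = b + (-1 + ⅓) = b - ⅔ = -⅔ + b)
(h(V, q(1)) - 20)² = (8 - 20)² = (-12)² = 144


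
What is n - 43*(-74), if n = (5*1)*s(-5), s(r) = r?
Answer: 3157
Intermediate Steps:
n = -25 (n = (5*1)*(-5) = 5*(-5) = -25)
n - 43*(-74) = -25 - 43*(-74) = -25 + 3182 = 3157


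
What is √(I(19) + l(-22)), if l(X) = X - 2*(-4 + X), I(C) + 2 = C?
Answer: √47 ≈ 6.8557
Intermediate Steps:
I(C) = -2 + C
l(X) = 8 - X (l(X) = X + (8 - 2*X) = 8 - X)
√(I(19) + l(-22)) = √((-2 + 19) + (8 - 1*(-22))) = √(17 + (8 + 22)) = √(17 + 30) = √47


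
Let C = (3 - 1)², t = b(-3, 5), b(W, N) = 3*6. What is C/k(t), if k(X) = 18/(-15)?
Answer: -10/3 ≈ -3.3333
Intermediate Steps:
b(W, N) = 18
t = 18
k(X) = -6/5 (k(X) = 18*(-1/15) = -6/5)
C = 4 (C = 2² = 4)
C/k(t) = 4/(-6/5) = 4*(-⅚) = -10/3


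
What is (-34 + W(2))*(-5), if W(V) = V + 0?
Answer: 160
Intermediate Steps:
W(V) = V
(-34 + W(2))*(-5) = (-34 + 2)*(-5) = -32*(-5) = 160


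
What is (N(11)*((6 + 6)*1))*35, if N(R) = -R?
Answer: -4620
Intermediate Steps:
(N(11)*((6 + 6)*1))*35 = ((-1*11)*((6 + 6)*1))*35 = -132*35 = -4620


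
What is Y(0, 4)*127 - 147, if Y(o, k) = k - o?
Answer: 361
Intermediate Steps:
Y(0, 4)*127 - 147 = (4 - 1*0)*127 - 147 = (4 + 0)*127 - 147 = 4*127 - 147 = 508 - 147 = 361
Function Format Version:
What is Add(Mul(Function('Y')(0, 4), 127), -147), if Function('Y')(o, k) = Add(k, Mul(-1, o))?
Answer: 361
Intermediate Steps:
Add(Mul(Function('Y')(0, 4), 127), -147) = Add(Mul(Add(4, Mul(-1, 0)), 127), -147) = Add(Mul(Add(4, 0), 127), -147) = Add(Mul(4, 127), -147) = Add(508, -147) = 361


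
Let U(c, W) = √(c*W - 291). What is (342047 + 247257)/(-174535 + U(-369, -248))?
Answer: -25713543410/7615593751 - 147326*√91221/7615593751 ≈ -3.3823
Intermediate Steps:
U(c, W) = √(-291 + W*c) (U(c, W) = √(W*c - 291) = √(-291 + W*c))
(342047 + 247257)/(-174535 + U(-369, -248)) = (342047 + 247257)/(-174535 + √(-291 - 248*(-369))) = 589304/(-174535 + √(-291 + 91512)) = 589304/(-174535 + √91221)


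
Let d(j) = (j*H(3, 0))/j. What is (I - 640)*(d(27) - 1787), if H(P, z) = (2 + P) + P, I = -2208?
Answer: 5066592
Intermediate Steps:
H(P, z) = 2 + 2*P
d(j) = 8 (d(j) = (j*(2 + 2*3))/j = (j*(2 + 6))/j = (j*8)/j = (8*j)/j = 8)
(I - 640)*(d(27) - 1787) = (-2208 - 640)*(8 - 1787) = -2848*(-1779) = 5066592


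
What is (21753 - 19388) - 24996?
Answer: -22631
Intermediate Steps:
(21753 - 19388) - 24996 = 2365 - 24996 = -22631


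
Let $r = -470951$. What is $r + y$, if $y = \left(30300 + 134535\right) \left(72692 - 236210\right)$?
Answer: $-26953960481$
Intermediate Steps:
$y = -26953489530$ ($y = 164835 \left(-163518\right) = -26953489530$)
$r + y = -470951 - 26953489530 = -26953960481$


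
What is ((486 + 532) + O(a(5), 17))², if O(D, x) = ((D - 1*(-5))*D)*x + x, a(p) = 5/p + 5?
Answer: 4652649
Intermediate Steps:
a(p) = 5 + 5/p
O(D, x) = x + D*x*(5 + D) (O(D, x) = ((D + 5)*D)*x + x = ((5 + D)*D)*x + x = (D*(5 + D))*x + x = D*x*(5 + D) + x = x + D*x*(5 + D))
((486 + 532) + O(a(5), 17))² = ((486 + 532) + 17*(1 + (5 + 5/5)² + 5*(5 + 5/5)))² = (1018 + 17*(1 + (5 + 5*(⅕))² + 5*(5 + 5*(⅕))))² = (1018 + 17*(1 + (5 + 1)² + 5*(5 + 1)))² = (1018 + 17*(1 + 6² + 5*6))² = (1018 + 17*(1 + 36 + 30))² = (1018 + 17*67)² = (1018 + 1139)² = 2157² = 4652649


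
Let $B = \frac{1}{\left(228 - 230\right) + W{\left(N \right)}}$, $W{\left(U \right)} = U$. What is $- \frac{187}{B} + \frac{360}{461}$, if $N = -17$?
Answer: $\frac{1638293}{461} \approx 3553.8$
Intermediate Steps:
$B = - \frac{1}{19}$ ($B = \frac{1}{\left(228 - 230\right) - 17} = \frac{1}{-2 - 17} = \frac{1}{-19} = - \frac{1}{19} \approx -0.052632$)
$- \frac{187}{B} + \frac{360}{461} = - \frac{187}{- \frac{1}{19}} + \frac{360}{461} = \left(-187\right) \left(-19\right) + 360 \cdot \frac{1}{461} = 3553 + \frac{360}{461} = \frac{1638293}{461}$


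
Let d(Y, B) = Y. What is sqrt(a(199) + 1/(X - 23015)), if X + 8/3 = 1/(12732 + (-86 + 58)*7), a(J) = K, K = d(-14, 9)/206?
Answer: I*sqrt(540624682371019223185)/89161785715 ≈ 0.26078*I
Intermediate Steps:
K = -7/103 (K = -14/206 = -14*1/206 = -7/103 ≈ -0.067961)
a(J) = -7/103
X = -100285/37608 (X = -8/3 + 1/(12732 + (-86 + 58)*7) = -8/3 + 1/(12732 - 28*7) = -8/3 + 1/(12732 - 196) = -8/3 + 1/12536 = -100285/37608 ≈ -2.6666)
sqrt(a(199) + 1/(X - 23015)) = sqrt(-7/103 + 1/(-100285/37608 - 23015)) = sqrt(-7/103 + 1/(-865648405/37608)) = sqrt(-7/103 - 37608/865648405) = sqrt(-6063412459/89161785715) = I*sqrt(540624682371019223185)/89161785715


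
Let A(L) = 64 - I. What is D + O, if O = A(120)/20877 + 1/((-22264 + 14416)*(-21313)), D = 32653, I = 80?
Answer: 38007866671322279/1163993126616 ≈ 32653.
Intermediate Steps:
A(L) = -16 (A(L) = 64 - 1*80 = 64 - 80 = -16)
O = -892069969/1163993126616 (O = -16/20877 + 1/((-22264 + 14416)*(-21313)) = -16*1/20877 - 1/21313/(-7848) = -16/20877 - 1/7848*(-1/21313) = -16/20877 + 1/167264424 = -892069969/1163993126616 ≈ -0.00076639)
D + O = 32653 - 892069969/1163993126616 = 38007866671322279/1163993126616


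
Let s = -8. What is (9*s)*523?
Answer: -37656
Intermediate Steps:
(9*s)*523 = (9*(-8))*523 = -72*523 = -37656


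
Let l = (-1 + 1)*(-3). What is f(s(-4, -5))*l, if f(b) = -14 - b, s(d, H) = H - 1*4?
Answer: 0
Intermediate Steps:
s(d, H) = -4 + H (s(d, H) = H - 4 = -4 + H)
l = 0 (l = 0*(-3) = 0)
f(s(-4, -5))*l = (-14 - (-4 - 5))*0 = (-14 - 1*(-9))*0 = (-14 + 9)*0 = -5*0 = 0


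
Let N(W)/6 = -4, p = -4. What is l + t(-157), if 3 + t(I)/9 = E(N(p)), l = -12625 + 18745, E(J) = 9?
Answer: 6174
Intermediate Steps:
N(W) = -24 (N(W) = 6*(-4) = -24)
l = 6120
t(I) = 54 (t(I) = -27 + 9*9 = -27 + 81 = 54)
l + t(-157) = 6120 + 54 = 6174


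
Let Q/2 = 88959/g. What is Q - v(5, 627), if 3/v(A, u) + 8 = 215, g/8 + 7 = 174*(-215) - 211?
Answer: -273421/451536 ≈ -0.60554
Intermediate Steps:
g = -301024 (g = -56 + 8*(174*(-215) - 211) = -56 + 8*(-37410 - 211) = -56 + 8*(-37621) = -56 - 300968 = -301024)
v(A, u) = 1/69 (v(A, u) = 3/(-8 + 215) = 3/207 = 3*(1/207) = 1/69)
Q = -88959/150512 (Q = 2*(88959/(-301024)) = 2*(88959*(-1/301024)) = 2*(-88959/301024) = -88959/150512 ≈ -0.59104)
Q - v(5, 627) = -88959/150512 - 1*1/69 = -88959/150512 - 1/69 = -273421/451536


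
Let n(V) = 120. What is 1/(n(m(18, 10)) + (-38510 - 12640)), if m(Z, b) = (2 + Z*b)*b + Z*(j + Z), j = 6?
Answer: -1/51030 ≈ -1.9596e-5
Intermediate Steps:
m(Z, b) = Z*(6 + Z) + b*(2 + Z*b) (m(Z, b) = (2 + Z*b)*b + Z*(6 + Z) = b*(2 + Z*b) + Z*(6 + Z) = Z*(6 + Z) + b*(2 + Z*b))
1/(n(m(18, 10)) + (-38510 - 12640)) = 1/(120 + (-38510 - 12640)) = 1/(120 - 51150) = 1/(-51030) = -1/51030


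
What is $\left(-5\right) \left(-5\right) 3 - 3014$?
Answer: $-2939$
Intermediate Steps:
$\left(-5\right) \left(-5\right) 3 - 3014 = 25 \cdot 3 - 3014 = 75 - 3014 = -2939$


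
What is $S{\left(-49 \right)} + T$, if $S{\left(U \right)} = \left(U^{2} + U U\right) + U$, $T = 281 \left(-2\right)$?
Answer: $4191$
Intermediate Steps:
$T = -562$
$S{\left(U \right)} = U + 2 U^{2}$ ($S{\left(U \right)} = \left(U^{2} + U^{2}\right) + U = 2 U^{2} + U = U + 2 U^{2}$)
$S{\left(-49 \right)} + T = - 49 \left(1 + 2 \left(-49\right)\right) - 562 = - 49 \left(1 - 98\right) - 562 = \left(-49\right) \left(-97\right) - 562 = 4753 - 562 = 4191$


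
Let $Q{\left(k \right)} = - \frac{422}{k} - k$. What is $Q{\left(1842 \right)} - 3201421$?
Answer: $- \frac{2950205434}{921} \approx -3.2033 \cdot 10^{6}$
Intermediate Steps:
$Q{\left(k \right)} = - k - \frac{422}{k}$
$Q{\left(1842 \right)} - 3201421 = \left(\left(-1\right) 1842 - \frac{422}{1842}\right) - 3201421 = \left(-1842 - \frac{211}{921}\right) - 3201421 = - \frac{1696693}{921} - 3201421 = - \frac{2950205434}{921}$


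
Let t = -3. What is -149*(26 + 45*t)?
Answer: 16241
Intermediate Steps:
-149*(26 + 45*t) = -149*(26 + 45*(-3)) = -149*(26 - 135) = -149*(-109) = 16241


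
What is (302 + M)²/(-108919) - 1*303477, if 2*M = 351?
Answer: -132218557477/435676 ≈ -3.0348e+5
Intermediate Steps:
M = 351/2 (M = (½)*351 = 351/2 ≈ 175.50)
(302 + M)²/(-108919) - 1*303477 = (302 + 351/2)²/(-108919) - 1*303477 = (955/2)²*(-1/108919) - 303477 = (912025/4)*(-1/108919) - 303477 = -912025/435676 - 303477 = -132218557477/435676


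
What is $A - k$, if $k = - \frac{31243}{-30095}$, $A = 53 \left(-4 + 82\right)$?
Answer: $\frac{124381487}{30095} \approx 4133.0$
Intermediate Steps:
$A = 4134$ ($A = 53 \cdot 78 = 4134$)
$k = \frac{31243}{30095}$ ($k = \left(-31243\right) \left(- \frac{1}{30095}\right) = \frac{31243}{30095} \approx 1.0381$)
$A - k = 4134 - \frac{31243}{30095} = \frac{124381487}{30095}$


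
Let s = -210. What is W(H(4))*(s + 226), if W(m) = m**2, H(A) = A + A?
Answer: 1024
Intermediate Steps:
H(A) = 2*A
W(H(4))*(s + 226) = (2*4)**2*(-210 + 226) = 8**2*16 = 64*16 = 1024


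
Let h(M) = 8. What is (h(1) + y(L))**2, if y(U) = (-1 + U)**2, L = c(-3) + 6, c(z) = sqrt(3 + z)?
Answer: 1089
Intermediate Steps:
L = 6 (L = sqrt(3 - 3) + 6 = sqrt(0) + 6 = 0 + 6 = 6)
(h(1) + y(L))**2 = (8 + (-1 + 6)**2)**2 = (8 + 5**2)**2 = (8 + 25)**2 = 33**2 = 1089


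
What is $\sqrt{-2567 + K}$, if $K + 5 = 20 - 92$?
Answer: $2 i \sqrt{661} \approx 51.42 i$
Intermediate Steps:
$K = -77$ ($K = -5 + \left(20 - 92\right) = -5 - 72 = -77$)
$\sqrt{-2567 + K} = \sqrt{-2567 - 77} = \sqrt{-2644} = 2 i \sqrt{661}$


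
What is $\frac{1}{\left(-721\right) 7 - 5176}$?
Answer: $- \frac{1}{10223} \approx -9.7819 \cdot 10^{-5}$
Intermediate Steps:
$\frac{1}{\left(-721\right) 7 - 5176} = \frac{1}{-5047 - 5176} = \frac{1}{-10223} = - \frac{1}{10223}$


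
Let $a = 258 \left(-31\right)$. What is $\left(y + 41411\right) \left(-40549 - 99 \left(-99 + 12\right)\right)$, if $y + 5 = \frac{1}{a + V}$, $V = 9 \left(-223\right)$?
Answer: $- \frac{13230031838144}{10005} \approx -1.3223 \cdot 10^{9}$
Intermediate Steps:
$a = -7998$
$V = -2007$
$y = - \frac{50026}{10005}$ ($y = -5 + \frac{1}{-7998 - 2007} = -5 + \frac{1}{-10005} = -5 - \frac{1}{10005} = - \frac{50026}{10005} \approx -5.0001$)
$\left(y + 41411\right) \left(-40549 - 99 \left(-99 + 12\right)\right) = \left(- \frac{50026}{10005} + 41411\right) \left(-40549 - 99 \left(-99 + 12\right)\right) = \frac{414267029 \left(-40549 - -8613\right)}{10005} = \frac{414267029 \left(-40549 + 8613\right)}{10005} = \frac{414267029}{10005} \left(-31936\right) = - \frac{13230031838144}{10005}$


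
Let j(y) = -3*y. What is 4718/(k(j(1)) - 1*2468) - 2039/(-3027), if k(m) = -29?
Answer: -9190003/7558419 ≈ -1.2159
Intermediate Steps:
4718/(k(j(1)) - 1*2468) - 2039/(-3027) = 4718/(-29 - 1*2468) - 2039/(-3027) = 4718/(-29 - 2468) - 2039*(-1/3027) = 4718/(-2497) + 2039/3027 = 4718*(-1/2497) + 2039/3027 = -4718/2497 + 2039/3027 = -9190003/7558419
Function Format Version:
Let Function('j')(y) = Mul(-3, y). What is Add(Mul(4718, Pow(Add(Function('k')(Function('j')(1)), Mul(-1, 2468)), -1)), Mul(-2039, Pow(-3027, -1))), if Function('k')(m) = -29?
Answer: Rational(-9190003, 7558419) ≈ -1.2159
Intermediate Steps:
Add(Mul(4718, Pow(Add(Function('k')(Function('j')(1)), Mul(-1, 2468)), -1)), Mul(-2039, Pow(-3027, -1))) = Add(Mul(4718, Pow(Add(-29, Mul(-1, 2468)), -1)), Mul(-2039, Pow(-3027, -1))) = Add(Mul(4718, Pow(Add(-29, -2468), -1)), Mul(-2039, Rational(-1, 3027))) = Add(Mul(4718, Pow(-2497, -1)), Rational(2039, 3027)) = Add(Mul(4718, Rational(-1, 2497)), Rational(2039, 3027)) = Add(Rational(-4718, 2497), Rational(2039, 3027)) = Rational(-9190003, 7558419)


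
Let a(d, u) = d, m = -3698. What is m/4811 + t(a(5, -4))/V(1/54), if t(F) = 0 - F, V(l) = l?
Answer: -1302668/4811 ≈ -270.77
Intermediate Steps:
t(F) = -F
m/4811 + t(a(5, -4))/V(1/54) = -3698/4811 + (-1*5)/(1/54) = -3698*1/4811 - 5/1/54 = -3698/4811 - 5*54 = -3698/4811 - 270 = -1302668/4811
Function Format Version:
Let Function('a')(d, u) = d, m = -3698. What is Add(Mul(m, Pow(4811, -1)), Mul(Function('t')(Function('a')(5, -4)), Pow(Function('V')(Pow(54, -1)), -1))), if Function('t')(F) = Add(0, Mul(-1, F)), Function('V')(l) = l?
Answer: Rational(-1302668, 4811) ≈ -270.77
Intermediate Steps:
Function('t')(F) = Mul(-1, F)
Add(Mul(m, Pow(4811, -1)), Mul(Function('t')(Function('a')(5, -4)), Pow(Function('V')(Pow(54, -1)), -1))) = Add(Mul(-3698, Pow(4811, -1)), Mul(Mul(-1, 5), Pow(Pow(54, -1), -1))) = Add(Mul(-3698, Rational(1, 4811)), Mul(-5, Pow(Rational(1, 54), -1))) = Add(Rational(-3698, 4811), Mul(-5, 54)) = Add(Rational(-3698, 4811), -270) = Rational(-1302668, 4811)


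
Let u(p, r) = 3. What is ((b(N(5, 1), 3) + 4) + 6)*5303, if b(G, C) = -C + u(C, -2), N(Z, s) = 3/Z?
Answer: 53030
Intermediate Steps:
b(G, C) = 3 - C (b(G, C) = -C + 3 = 3 - C)
((b(N(5, 1), 3) + 4) + 6)*5303 = (((3 - 1*3) + 4) + 6)*5303 = (((3 - 3) + 4) + 6)*5303 = ((0 + 4) + 6)*5303 = (4 + 6)*5303 = 10*5303 = 53030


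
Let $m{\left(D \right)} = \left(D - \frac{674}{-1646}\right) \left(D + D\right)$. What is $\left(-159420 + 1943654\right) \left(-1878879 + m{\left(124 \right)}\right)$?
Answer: $- \frac{2713685998317130}{823} \approx -3.2973 \cdot 10^{12}$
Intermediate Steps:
$m{\left(D \right)} = 2 D \left(\frac{337}{823} + D\right)$ ($m{\left(D \right)} = \left(D - - \frac{337}{823}\right) 2 D = \left(D + \frac{337}{823}\right) 2 D = \left(\frac{337}{823} + D\right) 2 D = 2 D \left(\frac{337}{823} + D\right)$)
$\left(-159420 + 1943654\right) \left(-1878879 + m{\left(124 \right)}\right) = \left(-159420 + 1943654\right) \left(-1878879 + \frac{2}{823} \cdot 124 \left(337 + 823 \cdot 124\right)\right) = 1784234 \left(-1878879 + \frac{2}{823} \cdot 124 \left(337 + 102052\right)\right) = 1784234 \left(-1878879 + \frac{2}{823} \cdot 124 \cdot 102389\right) = 1784234 \left(-1878879 + \frac{25392472}{823}\right) = 1784234 \left(- \frac{1520924945}{823}\right) = - \frac{2713685998317130}{823}$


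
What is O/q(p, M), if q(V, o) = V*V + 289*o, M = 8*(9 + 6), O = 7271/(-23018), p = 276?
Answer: -7271/2551683408 ≈ -2.8495e-6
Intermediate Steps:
O = -7271/23018 (O = 7271*(-1/23018) = -7271/23018 ≈ -0.31588)
M = 120 (M = 8*15 = 120)
q(V, o) = V² + 289*o
O/q(p, M) = -7271/(23018*(276² + 289*120)) = -7271/(23018*(76176 + 34680)) = -7271/23018/110856 = -7271/23018*1/110856 = -7271/2551683408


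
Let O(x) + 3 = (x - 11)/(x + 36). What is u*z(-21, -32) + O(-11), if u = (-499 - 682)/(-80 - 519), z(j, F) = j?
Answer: -678128/14975 ≈ -45.284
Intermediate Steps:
u = 1181/599 (u = -1181/(-599) = -1181*(-1/599) = 1181/599 ≈ 1.9716)
O(x) = -3 + (-11 + x)/(36 + x) (O(x) = -3 + (x - 11)/(x + 36) = -3 + (-11 + x)/(36 + x))
u*z(-21, -32) + O(-11) = (1181/599)*(-21) + (-119 - 2*(-11))/(36 - 11) = -24801/599 + (-119 + 22)/25 = -24801/599 + (1/25)*(-97) = -24801/599 - 97/25 = -678128/14975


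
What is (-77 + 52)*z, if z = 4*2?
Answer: -200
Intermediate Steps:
z = 8
(-77 + 52)*z = (-77 + 52)*8 = -25*8 = -200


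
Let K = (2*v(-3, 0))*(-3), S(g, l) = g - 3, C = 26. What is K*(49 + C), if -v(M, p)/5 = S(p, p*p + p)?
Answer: -6750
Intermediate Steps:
S(g, l) = -3 + g
v(M, p) = 15 - 5*p (v(M, p) = -5*(-3 + p) = 15 - 5*p)
K = -90 (K = (2*(15 - 5*0))*(-3) = (2*(15 + 0))*(-3) = (2*15)*(-3) = 30*(-3) = -90)
K*(49 + C) = -90*(49 + 26) = -90*75 = -6750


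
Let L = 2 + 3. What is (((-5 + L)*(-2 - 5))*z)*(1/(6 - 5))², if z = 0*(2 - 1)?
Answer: 0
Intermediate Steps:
L = 5
z = 0 (z = 0*1 = 0)
(((-5 + L)*(-2 - 5))*z)*(1/(6 - 5))² = (((-5 + 5)*(-2 - 5))*0)*(1/(6 - 5))² = ((0*(-7))*0)*(1/1)² = (0*0)*1² = 0*1 = 0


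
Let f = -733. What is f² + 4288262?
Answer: 4825551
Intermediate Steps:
f² + 4288262 = (-733)² + 4288262 = 537289 + 4288262 = 4825551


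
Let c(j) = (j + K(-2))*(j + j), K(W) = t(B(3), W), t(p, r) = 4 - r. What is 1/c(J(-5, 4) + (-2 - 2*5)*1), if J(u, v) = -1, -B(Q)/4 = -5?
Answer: 1/182 ≈ 0.0054945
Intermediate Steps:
B(Q) = 20 (B(Q) = -4*(-5) = 20)
K(W) = 4 - W
c(j) = 2*j*(6 + j) (c(j) = (j + (4 - 1*(-2)))*(j + j) = (j + (4 + 2))*(2*j) = (j + 6)*(2*j) = (6 + j)*(2*j) = 2*j*(6 + j))
1/c(J(-5, 4) + (-2 - 2*5)*1) = 1/(2*(-1 + (-2 - 2*5)*1)*(6 + (-1 + (-2 - 2*5)*1))) = 1/(2*(-1 + (-2 - 10)*1)*(6 + (-1 + (-2 - 10)*1))) = 1/(2*(-1 - 12*1)*(6 + (-1 - 12*1))) = 1/(2*(-1 - 12)*(6 + (-1 - 12))) = 1/(2*(-13)*(6 - 13)) = 1/(2*(-13)*(-7)) = 1/182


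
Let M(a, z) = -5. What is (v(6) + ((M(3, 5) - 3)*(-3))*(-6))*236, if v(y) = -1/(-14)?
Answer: -237770/7 ≈ -33967.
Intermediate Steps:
v(y) = 1/14 (v(y) = -1*(-1/14) = 1/14)
(v(6) + ((M(3, 5) - 3)*(-3))*(-6))*236 = (1/14 + ((-5 - 3)*(-3))*(-6))*236 = (1/14 - 8*(-3)*(-6))*236 = (1/14 + 24*(-6))*236 = (1/14 - 144)*236 = -2015/14*236 = -237770/7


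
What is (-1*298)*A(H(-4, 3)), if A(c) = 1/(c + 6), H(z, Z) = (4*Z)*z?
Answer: 149/21 ≈ 7.0952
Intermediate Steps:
H(z, Z) = 4*Z*z
A(c) = 1/(6 + c)
(-1*298)*A(H(-4, 3)) = (-1*298)/(6 + 4*3*(-4)) = -298/(6 - 48) = -298/(-42) = -298*(-1/42) = 149/21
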